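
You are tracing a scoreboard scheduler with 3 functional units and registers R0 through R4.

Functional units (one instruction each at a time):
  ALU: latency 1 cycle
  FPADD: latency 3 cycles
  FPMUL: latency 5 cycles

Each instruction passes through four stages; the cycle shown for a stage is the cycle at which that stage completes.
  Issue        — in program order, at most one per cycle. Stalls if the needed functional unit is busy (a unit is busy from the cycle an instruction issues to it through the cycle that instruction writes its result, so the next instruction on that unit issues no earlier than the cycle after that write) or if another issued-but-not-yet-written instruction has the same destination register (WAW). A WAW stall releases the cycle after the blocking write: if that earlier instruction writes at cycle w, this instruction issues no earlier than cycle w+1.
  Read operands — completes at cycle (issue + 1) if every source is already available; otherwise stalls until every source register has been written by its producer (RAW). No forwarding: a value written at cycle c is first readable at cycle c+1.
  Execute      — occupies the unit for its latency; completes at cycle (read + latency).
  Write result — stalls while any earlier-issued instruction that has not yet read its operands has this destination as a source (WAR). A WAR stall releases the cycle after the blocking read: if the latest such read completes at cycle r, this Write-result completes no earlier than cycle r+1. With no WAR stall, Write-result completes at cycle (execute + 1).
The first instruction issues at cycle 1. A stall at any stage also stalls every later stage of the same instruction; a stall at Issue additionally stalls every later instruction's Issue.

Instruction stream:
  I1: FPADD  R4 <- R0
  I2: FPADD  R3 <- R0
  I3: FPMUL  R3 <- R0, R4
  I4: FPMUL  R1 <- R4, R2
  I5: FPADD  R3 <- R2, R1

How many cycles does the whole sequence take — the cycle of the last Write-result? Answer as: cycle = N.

cycle = 33

t=1  I1 issues→FPADD
t=2  I1 reads
t=5  I1 exec-done
t=6  I1 writes R4
t=7  I2 issues→FPADD
t=8  I2 reads
t=11  I2 exec-done
t=12  I2 writes R3
t=13  I3 issues→FPMUL
t=14  I3 reads
t=19  I3 exec-done
t=20  I3 writes R3
t=21  I4 issues→FPMUL
t=22  I4 reads | I5 issues→FPADD
t=27  I4 exec-done
t=28  I4 writes R1
t=29  I5 reads
t=32  I5 exec-done
t=33  I5 writes R3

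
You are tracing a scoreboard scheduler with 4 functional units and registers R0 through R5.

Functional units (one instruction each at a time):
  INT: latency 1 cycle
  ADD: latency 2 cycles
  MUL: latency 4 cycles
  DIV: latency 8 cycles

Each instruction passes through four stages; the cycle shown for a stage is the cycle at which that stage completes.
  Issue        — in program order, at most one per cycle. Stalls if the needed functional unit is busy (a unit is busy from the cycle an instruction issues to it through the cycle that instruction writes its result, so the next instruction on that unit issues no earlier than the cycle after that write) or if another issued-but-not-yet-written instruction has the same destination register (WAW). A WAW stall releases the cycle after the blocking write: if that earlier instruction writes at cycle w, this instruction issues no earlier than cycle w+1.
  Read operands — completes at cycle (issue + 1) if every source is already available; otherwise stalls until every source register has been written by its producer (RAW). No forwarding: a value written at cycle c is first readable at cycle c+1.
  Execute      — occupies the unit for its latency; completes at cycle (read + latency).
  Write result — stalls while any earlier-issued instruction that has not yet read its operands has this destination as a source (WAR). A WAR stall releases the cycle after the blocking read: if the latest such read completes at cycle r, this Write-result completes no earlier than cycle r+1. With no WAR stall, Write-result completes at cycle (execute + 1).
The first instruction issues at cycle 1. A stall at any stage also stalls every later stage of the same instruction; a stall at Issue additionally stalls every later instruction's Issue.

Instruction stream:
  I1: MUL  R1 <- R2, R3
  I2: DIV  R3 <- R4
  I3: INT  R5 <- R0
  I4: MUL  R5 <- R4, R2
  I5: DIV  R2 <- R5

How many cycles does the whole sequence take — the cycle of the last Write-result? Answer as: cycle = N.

cycle = 24

I1 -> (1, 2, 6, 7)
I2 -> (2, 3, 11, 12)
I3 -> (3, 4, 5, 6)
I4 -> (8, 9, 13, 14)  // struct: MUL busy until I1 writes@7
I5 -> (13, 15, 23, 24)  // struct: DIV busy until I2 writes@12, RAW R5: wait I4 write@14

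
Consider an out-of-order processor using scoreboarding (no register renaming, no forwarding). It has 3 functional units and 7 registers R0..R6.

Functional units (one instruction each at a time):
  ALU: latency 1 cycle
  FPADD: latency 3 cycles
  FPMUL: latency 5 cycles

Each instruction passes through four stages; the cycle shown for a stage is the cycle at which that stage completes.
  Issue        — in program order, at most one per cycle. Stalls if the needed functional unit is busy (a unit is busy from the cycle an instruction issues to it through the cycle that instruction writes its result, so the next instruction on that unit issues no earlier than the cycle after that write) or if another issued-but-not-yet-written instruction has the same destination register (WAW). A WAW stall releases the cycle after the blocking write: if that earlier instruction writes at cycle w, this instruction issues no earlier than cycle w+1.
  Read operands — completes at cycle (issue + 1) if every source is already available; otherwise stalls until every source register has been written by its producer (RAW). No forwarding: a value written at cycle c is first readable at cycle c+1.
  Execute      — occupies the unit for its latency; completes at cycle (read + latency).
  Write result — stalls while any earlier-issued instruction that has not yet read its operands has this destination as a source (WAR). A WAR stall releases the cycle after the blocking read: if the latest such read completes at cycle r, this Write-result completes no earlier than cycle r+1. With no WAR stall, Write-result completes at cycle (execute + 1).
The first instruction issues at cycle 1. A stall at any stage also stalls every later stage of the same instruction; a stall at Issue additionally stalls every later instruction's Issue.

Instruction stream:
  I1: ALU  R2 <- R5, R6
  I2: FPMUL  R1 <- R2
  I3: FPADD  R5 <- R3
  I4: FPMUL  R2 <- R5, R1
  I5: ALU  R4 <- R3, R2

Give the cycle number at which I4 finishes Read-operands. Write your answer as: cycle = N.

t=1  I1→ALU
t=2  I1 RO; I2→FPMUL
t=3  I1 EX; I3→FPADD
t=4  I1 WR R2; I3 RO
t=5  I2 RO
t=7  I3 EX
t=8  I3 WR R5
t=10  I2 EX
t=11  I2 WR R1
t=12  I4→FPMUL
t=13  I4 RO; I5→ALU
t=18  I4 EX
t=19  I4 WR R2
t=20  I5 RO
t=21  I5 EX
t=22  I5 WR R4

cycle = 13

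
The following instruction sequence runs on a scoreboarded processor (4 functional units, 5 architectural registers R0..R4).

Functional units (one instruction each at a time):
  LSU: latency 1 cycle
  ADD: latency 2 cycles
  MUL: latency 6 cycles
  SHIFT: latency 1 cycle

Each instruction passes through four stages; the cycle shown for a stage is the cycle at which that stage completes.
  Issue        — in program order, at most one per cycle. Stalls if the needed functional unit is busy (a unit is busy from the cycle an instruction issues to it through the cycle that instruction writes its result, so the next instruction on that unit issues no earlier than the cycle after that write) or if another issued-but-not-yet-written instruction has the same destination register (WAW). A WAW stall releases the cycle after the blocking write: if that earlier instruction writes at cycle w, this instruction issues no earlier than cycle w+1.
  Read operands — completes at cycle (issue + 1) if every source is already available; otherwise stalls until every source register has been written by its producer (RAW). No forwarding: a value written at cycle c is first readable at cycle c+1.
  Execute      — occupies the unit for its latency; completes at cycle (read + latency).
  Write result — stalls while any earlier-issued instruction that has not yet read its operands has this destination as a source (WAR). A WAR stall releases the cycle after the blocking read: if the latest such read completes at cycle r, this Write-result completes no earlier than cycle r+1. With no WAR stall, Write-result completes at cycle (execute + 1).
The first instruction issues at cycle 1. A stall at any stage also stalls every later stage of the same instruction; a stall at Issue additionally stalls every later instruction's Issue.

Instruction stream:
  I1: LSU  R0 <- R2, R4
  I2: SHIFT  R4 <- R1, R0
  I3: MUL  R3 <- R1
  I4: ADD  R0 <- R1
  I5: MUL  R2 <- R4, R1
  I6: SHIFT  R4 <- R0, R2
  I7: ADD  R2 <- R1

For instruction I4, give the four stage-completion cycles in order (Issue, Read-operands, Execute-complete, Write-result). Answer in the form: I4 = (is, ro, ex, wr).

I4 = (5, 6, 8, 9)

cycle 1: issue I1 (LSU)
cycle 2: I1 read-ops · issue I2 (SHIFT)
cycle 3: I1 finished on LSU · issue I3 (MUL)
cycle 4: I1→R0 · I3 read-ops
cycle 5: I2 read-ops · issue I4 (ADD)
cycle 6: I2 finished on SHIFT · I4 read-ops
cycle 7: I2→R4
cycle 8: I4 finished on ADD
cycle 9: I4→R0
cycle 10: I3 finished on MUL
cycle 11: I3→R3
cycle 12: issue I5 (MUL)
cycle 13: I5 read-ops · issue I6 (SHIFT)
cycle 19: I5 finished on MUL
cycle 20: I5→R2
cycle 21: I6 read-ops · issue I7 (ADD)
cycle 22: I6 finished on SHIFT · I7 read-ops
cycle 23: I6→R4
cycle 24: I7 finished on ADD
cycle 25: I7→R2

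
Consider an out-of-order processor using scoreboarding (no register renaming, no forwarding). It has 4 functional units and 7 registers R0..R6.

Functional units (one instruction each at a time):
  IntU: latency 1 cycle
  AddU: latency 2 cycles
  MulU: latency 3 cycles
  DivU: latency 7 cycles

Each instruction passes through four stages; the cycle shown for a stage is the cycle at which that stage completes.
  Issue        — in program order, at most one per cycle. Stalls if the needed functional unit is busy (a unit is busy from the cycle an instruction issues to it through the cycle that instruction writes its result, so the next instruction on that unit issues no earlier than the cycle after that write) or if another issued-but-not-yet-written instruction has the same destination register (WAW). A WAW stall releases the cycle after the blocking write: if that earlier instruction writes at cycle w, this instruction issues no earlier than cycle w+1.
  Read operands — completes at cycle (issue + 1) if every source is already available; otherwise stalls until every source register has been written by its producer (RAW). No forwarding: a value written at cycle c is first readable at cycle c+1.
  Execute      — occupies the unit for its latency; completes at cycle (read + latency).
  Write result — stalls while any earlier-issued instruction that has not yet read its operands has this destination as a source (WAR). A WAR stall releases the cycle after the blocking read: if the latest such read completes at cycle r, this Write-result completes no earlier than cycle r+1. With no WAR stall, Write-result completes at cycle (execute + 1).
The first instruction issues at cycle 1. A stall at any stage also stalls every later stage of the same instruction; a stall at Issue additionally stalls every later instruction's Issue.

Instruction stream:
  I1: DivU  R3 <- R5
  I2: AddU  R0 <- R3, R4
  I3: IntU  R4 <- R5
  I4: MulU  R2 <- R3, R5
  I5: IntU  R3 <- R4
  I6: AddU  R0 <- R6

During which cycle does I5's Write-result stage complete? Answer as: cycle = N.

c1: I1 issues→DivU
c2: I1 reads; I2 issues→AddU
c3: I3 issues→IntU
c4: I3 reads; I4 issues→MulU
c5: I3 exec-done
c9: I1 exec-done
c10: I1 writes R3
c11: I2 reads; I4 reads
c12: I3 writes R4
c13: I2 exec-done; I5 issues→IntU
c14: I2 writes R0; I4 exec-done; I5 reads
c15: I4 writes R2; I5 exec-done; I6 issues→AddU
c16: I5 writes R3; I6 reads
c18: I6 exec-done
c19: I6 writes R0

cycle = 16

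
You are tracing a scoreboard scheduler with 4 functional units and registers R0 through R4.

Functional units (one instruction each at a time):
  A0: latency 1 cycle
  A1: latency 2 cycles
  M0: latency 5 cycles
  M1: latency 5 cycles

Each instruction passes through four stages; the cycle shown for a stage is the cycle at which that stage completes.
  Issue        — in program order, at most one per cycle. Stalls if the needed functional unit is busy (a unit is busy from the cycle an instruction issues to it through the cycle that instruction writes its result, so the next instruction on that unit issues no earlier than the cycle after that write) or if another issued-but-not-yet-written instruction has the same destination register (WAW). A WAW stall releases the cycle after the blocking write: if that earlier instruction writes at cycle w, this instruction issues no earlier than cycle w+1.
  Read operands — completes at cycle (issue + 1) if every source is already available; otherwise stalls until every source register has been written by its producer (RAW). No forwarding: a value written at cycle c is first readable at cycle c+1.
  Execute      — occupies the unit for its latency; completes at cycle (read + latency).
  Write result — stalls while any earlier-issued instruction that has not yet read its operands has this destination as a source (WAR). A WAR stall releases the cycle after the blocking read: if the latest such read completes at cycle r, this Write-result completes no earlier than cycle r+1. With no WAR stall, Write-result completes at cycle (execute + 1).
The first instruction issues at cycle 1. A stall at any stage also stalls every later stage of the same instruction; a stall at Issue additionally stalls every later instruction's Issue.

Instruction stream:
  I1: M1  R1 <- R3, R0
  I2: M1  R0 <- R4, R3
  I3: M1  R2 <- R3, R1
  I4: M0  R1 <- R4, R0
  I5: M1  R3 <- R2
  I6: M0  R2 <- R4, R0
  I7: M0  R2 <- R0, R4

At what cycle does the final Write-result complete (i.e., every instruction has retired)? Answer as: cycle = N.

I1: IS=1 RO=2 EX=7 WR=8
I2: IS=9 RO=10 EX=15 WR=16  [struct: M1 busy until I1 writes@8]
I3: IS=17 RO=18 EX=23 WR=24  [struct: M1 busy until I2 writes@16]
I4: IS=18 RO=19 EX=24 WR=25
I5: IS=25 RO=26 EX=31 WR=32  [struct: M1 busy until I3 writes@24]
I6: IS=26 RO=27 EX=32 WR=33
I7: IS=34 RO=35 EX=40 WR=41  [struct: M0 busy until I6 writes@33]

cycle = 41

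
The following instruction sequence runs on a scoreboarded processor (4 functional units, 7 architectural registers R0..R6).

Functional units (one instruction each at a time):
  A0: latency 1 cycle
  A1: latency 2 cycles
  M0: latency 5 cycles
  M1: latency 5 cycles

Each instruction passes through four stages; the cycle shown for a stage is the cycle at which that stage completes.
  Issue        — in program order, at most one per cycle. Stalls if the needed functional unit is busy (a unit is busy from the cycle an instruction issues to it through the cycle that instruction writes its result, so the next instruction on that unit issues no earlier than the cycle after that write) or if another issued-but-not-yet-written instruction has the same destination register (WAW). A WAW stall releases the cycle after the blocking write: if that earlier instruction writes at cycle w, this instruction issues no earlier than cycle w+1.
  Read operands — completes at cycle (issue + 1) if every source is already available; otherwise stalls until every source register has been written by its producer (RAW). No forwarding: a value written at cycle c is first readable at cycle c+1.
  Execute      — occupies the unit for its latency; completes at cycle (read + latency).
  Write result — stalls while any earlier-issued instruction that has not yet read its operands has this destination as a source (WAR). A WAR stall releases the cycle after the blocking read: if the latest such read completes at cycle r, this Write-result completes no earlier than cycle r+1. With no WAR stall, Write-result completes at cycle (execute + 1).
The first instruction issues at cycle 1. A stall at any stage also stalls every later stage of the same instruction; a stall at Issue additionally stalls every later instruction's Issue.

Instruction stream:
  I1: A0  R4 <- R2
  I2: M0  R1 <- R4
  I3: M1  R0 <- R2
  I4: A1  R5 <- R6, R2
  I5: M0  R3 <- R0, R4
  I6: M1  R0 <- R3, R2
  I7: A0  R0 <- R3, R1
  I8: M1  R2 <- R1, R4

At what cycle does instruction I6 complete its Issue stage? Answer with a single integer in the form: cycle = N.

cycle 1: I1 issues→A0
cycle 2: I1 reads, I2 issues→M0
cycle 3: I1 exec-done, I3 issues→M1
cycle 4: I1 writes R4, I3 reads, I4 issues→A1
cycle 5: I2 reads, I4 reads
cycle 7: I4 exec-done
cycle 8: I4 writes R5
cycle 9: I3 exec-done
cycle 10: I2 exec-done, I3 writes R0
cycle 11: I2 writes R1
cycle 12: I5 issues→M0
cycle 13: I5 reads, I6 issues→M1
cycle 18: I5 exec-done
cycle 19: I5 writes R3
cycle 20: I6 reads
cycle 25: I6 exec-done
cycle 26: I6 writes R0
cycle 27: I7 issues→A0
cycle 28: I7 reads, I8 issues→M1
cycle 29: I7 exec-done, I8 reads
cycle 30: I7 writes R0
cycle 34: I8 exec-done
cycle 35: I8 writes R2

cycle = 13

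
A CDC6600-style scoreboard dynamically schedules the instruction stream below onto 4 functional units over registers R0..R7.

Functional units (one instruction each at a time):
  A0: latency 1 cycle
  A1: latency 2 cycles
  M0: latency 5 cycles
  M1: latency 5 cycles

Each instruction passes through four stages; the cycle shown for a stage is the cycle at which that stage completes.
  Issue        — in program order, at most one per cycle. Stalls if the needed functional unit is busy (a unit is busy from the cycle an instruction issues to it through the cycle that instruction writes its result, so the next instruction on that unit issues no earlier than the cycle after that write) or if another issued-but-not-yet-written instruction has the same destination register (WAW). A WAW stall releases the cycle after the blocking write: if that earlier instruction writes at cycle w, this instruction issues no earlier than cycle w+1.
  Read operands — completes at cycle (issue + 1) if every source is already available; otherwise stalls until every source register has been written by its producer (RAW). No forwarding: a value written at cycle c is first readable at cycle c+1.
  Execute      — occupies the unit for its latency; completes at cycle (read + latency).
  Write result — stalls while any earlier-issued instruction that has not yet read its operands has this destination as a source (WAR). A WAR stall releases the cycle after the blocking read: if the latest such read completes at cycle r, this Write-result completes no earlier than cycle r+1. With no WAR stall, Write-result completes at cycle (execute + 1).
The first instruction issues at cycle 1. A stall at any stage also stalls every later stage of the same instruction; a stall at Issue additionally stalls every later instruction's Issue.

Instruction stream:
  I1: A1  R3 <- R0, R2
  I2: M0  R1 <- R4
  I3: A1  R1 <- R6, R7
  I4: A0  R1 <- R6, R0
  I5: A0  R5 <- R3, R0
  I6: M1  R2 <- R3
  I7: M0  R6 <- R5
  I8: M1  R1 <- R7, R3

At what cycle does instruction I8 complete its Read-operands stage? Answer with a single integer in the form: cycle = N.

1) issue 1, read 2, done 4, write 5
2) issue 2, read 3, done 8, write 9
3) issue 10, read 11, done 13, write 14  <WAW R1: wait I2 write@9>
4) issue 15, read 16, done 17, write 18  <WAW R1: wait I3 write@14>
5) issue 19, read 20, done 21, write 22  <struct: A0 busy until I4 writes@18>
6) issue 20, read 21, done 26, write 27
7) issue 21, read 23, done 28, write 29  <RAW R5: wait I5 write@22>
8) issue 28, read 29, done 34, write 35  <struct: M1 busy until I6 writes@27>

cycle = 29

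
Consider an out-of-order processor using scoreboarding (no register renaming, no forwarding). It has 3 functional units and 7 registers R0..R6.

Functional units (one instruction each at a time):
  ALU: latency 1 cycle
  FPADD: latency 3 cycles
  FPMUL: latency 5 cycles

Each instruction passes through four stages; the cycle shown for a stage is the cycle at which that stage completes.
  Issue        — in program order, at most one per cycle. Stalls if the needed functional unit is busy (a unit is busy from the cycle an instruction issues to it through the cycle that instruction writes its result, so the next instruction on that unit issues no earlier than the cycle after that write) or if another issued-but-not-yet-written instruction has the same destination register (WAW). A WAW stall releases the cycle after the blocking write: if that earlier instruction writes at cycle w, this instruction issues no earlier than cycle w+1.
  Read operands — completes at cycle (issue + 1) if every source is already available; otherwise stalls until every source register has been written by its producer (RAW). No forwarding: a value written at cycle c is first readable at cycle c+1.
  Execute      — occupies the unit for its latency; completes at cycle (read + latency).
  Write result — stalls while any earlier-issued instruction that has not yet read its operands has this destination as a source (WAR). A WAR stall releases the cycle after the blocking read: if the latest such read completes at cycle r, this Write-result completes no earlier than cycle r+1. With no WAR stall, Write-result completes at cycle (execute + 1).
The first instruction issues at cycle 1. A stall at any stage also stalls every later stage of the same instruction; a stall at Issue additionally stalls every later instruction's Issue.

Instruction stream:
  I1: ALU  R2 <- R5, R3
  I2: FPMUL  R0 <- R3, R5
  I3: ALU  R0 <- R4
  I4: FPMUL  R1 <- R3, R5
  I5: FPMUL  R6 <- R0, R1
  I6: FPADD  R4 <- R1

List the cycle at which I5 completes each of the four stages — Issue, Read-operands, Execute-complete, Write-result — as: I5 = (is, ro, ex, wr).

  I1 | 1 | 2 | 3 | 4
  I2 | 2 | 3 | 8 | 9
  I3 | 10 | 11 | 12 | 13   WAW R0: wait I2 write@9
  I4 | 11 | 12 | 17 | 18
  I5 | 19 | 20 | 25 | 26   struct: FPMUL busy until I4 writes@18
  I6 | 20 | 21 | 24 | 25

I5 = (19, 20, 25, 26)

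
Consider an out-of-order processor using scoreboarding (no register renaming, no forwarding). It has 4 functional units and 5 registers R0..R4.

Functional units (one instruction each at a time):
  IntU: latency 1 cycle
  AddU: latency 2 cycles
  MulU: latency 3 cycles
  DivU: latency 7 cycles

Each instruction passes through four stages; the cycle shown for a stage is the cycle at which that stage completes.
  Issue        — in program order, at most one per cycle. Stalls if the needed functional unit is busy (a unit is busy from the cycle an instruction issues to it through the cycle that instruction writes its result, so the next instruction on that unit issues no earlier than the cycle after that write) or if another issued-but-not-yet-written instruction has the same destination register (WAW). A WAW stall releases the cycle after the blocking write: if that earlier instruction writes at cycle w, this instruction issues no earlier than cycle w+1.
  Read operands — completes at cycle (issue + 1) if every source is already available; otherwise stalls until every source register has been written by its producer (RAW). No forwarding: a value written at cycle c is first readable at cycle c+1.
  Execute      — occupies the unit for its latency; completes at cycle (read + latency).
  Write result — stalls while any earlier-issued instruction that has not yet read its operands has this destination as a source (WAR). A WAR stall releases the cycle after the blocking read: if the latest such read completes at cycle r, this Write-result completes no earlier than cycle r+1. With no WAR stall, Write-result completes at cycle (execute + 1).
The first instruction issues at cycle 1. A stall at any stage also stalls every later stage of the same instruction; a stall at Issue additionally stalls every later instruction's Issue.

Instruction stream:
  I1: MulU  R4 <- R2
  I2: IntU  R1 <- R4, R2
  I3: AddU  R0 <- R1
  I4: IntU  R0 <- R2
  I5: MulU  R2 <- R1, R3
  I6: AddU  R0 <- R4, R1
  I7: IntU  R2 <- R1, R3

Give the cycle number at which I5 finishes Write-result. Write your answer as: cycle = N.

I1 -> (1, 2, 5, 6)
I2 -> (2, 7, 8, 9)  // RAW R4: wait I1 write@6
I3 -> (3, 10, 12, 13)  // RAW R1: wait I2 write@9
I4 -> (14, 15, 16, 17)  // WAW R0: wait I3 write@13
I5 -> (15, 16, 19, 20)
I6 -> (18, 19, 21, 22)  // WAW R0: wait I4 write@17
I7 -> (21, 22, 23, 24)  // WAW R2: wait I5 write@20

cycle = 20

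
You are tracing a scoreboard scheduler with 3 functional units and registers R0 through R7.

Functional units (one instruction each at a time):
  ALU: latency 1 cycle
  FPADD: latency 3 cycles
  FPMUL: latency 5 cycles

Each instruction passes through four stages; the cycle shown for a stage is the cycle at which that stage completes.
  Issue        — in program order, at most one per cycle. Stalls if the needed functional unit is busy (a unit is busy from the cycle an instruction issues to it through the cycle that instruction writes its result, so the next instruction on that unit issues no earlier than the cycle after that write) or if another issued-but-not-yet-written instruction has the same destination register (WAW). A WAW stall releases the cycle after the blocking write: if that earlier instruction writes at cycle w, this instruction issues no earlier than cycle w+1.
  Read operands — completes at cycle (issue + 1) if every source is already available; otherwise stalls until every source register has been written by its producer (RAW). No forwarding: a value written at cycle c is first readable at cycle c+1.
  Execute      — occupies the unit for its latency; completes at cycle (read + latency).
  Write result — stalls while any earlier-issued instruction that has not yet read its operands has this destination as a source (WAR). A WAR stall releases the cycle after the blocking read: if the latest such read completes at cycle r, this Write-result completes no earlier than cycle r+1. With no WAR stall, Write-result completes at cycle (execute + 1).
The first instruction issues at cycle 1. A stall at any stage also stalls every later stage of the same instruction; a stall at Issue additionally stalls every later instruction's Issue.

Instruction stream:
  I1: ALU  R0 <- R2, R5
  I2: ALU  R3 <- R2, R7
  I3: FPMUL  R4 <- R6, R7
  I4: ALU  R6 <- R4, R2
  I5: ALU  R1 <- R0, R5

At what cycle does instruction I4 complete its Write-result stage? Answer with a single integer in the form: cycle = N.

[I1] 1/2/3/4
[I2] 5/6/7/8  (struct: ALU busy until I1 writes@4)
[I3] 6/7/12/13
[I4] 9/14/15/16  (struct: ALU busy until I2 writes@8; RAW R4: wait I3 write@13)
[I5] 17/18/19/20  (struct: ALU busy until I4 writes@16)

cycle = 16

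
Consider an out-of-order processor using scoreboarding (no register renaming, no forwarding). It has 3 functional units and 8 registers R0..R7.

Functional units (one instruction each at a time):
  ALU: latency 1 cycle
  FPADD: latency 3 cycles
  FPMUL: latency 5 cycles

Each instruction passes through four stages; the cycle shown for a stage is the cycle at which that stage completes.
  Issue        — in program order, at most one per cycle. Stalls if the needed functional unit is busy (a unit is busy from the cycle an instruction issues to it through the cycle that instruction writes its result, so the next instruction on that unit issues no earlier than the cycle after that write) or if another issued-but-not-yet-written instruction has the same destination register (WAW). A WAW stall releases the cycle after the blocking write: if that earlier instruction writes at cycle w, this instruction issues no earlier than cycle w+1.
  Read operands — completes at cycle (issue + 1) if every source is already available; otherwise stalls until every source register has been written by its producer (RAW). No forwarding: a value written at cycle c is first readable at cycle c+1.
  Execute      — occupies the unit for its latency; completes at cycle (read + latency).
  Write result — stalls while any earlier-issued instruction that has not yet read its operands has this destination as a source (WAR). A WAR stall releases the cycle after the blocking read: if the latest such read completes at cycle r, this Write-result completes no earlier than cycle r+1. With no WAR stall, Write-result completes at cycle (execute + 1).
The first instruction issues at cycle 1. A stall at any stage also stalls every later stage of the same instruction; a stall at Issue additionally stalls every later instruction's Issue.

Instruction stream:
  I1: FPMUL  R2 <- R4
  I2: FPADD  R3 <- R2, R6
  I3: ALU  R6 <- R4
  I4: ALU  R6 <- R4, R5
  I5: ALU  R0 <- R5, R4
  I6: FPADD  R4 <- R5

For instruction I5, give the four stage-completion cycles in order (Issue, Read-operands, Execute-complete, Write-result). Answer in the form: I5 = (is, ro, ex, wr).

I5 = (15, 16, 17, 18)

[1] I1→FPMUL
[2] I1 RO; I2→FPADD
[3] I3→ALU
[4] I3 RO
[5] I3 EX
[7] I1 EX
[8] I1 WR R2
[9] I2 RO
[10] I3 WR R6
[11] I4→ALU
[12] I2 EX; I4 RO
[13] I2 WR R3; I4 EX
[14] I4 WR R6
[15] I5→ALU
[16] I5 RO; I6→FPADD
[17] I5 EX; I6 RO
[18] I5 WR R0
[20] I6 EX
[21] I6 WR R4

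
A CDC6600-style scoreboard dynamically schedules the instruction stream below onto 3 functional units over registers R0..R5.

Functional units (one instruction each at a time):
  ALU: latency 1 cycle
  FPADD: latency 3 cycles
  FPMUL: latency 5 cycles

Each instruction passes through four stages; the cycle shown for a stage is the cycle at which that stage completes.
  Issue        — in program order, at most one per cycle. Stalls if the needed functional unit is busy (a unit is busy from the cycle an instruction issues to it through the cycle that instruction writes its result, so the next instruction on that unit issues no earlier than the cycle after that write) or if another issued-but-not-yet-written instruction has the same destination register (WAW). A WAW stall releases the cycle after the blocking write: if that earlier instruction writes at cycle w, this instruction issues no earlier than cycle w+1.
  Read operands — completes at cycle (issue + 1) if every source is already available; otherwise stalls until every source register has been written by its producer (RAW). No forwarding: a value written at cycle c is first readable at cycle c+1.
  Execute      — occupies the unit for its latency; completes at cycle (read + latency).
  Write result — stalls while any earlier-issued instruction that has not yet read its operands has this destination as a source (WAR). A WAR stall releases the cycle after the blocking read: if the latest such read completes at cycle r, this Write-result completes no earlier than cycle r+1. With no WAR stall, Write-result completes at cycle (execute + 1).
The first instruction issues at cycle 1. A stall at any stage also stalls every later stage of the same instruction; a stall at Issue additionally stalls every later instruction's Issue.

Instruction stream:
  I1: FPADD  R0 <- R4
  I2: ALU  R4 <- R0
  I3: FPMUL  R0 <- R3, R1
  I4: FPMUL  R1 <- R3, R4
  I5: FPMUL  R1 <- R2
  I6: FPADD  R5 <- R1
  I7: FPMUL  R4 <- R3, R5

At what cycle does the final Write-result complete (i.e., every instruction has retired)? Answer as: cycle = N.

cycle = 42

[1] I1→FPADD
[2] I1 RO · I2→ALU
[5] I1 EX
[6] I1 WR R0
[7] I2 RO · I3→FPMUL
[8] I2 EX · I3 RO
[9] I2 WR R4
[13] I3 EX
[14] I3 WR R0
[15] I4→FPMUL
[16] I4 RO
[21] I4 EX
[22] I4 WR R1
[23] I5→FPMUL
[24] I5 RO · I6→FPADD
[29] I5 EX
[30] I5 WR R1
[31] I6 RO · I7→FPMUL
[34] I6 EX
[35] I6 WR R5
[36] I7 RO
[41] I7 EX
[42] I7 WR R4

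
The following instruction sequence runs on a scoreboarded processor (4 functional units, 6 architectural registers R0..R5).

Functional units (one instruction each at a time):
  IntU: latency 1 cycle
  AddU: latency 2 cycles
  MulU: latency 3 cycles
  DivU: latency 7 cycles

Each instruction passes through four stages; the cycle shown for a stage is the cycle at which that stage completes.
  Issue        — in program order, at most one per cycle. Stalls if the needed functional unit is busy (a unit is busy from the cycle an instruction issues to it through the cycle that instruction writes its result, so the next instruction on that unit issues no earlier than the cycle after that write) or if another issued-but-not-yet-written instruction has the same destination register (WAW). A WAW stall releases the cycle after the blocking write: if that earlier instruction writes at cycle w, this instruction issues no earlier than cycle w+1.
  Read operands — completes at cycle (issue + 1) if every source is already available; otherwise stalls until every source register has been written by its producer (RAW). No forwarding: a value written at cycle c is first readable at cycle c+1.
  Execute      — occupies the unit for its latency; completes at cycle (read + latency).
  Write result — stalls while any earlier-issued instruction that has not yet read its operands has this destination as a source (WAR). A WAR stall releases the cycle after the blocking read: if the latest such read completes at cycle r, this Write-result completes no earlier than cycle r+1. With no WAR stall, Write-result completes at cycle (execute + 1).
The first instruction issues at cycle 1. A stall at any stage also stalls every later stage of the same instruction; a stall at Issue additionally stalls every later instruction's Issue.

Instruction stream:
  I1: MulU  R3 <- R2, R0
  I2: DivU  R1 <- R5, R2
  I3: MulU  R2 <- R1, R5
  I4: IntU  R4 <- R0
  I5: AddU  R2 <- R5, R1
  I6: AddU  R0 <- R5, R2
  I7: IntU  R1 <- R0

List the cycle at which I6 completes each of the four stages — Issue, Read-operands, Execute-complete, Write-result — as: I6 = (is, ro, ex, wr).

I6 = (22, 23, 25, 26)

c1: I1 dispatched to MulU
c2: I1 operands ready · I2 dispatched to DivU
c3: I2 operands ready
c5: I1 complete
c6: R3←I1
c7: I3 dispatched to MulU
c8: I4 dispatched to IntU
c9: I4 operands ready
c10: I2 complete · I4 complete
c11: R1←I2 · R4←I4
c12: I3 operands ready
c15: I3 complete
c16: R2←I3
c17: I5 dispatched to AddU
c18: I5 operands ready
c20: I5 complete
c21: R2←I5
c22: I6 dispatched to AddU
c23: I6 operands ready · I7 dispatched to IntU
c25: I6 complete
c26: R0←I6
c27: I7 operands ready
c28: I7 complete
c29: R1←I7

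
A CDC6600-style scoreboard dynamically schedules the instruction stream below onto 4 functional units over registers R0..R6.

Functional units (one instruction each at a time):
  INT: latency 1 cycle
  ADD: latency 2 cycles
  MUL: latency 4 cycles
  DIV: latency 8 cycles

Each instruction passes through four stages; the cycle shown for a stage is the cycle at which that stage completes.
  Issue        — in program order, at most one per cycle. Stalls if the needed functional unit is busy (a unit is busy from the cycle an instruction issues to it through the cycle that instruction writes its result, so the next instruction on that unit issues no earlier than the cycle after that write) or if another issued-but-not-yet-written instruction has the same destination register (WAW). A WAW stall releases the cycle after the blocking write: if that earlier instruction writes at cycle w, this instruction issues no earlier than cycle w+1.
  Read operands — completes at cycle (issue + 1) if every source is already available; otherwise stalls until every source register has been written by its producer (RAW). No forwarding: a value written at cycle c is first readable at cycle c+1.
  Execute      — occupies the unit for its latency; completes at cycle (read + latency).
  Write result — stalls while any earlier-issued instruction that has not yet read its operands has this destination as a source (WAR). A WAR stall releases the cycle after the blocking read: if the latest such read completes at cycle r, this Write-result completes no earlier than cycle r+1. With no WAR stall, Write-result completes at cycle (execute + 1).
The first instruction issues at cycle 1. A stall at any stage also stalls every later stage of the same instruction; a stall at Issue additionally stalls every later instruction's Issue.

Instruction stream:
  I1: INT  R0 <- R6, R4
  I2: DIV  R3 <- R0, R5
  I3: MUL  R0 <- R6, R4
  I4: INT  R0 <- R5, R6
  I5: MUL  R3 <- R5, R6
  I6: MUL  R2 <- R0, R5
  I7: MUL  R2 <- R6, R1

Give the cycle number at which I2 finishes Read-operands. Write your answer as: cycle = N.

I1: IS=1 RO=2 EX=3 WR=4
I2: IS=2 RO=5 EX=13 WR=14  [RAW R0: wait I1 write@4]
I3: IS=5 RO=6 EX=10 WR=11  [WAW R0: wait I1 write@4]
I4: IS=12 RO=13 EX=14 WR=15  [WAW R0: wait I3 write@11]
I5: IS=15 RO=16 EX=20 WR=21  [WAW R3: wait I2 write@14]
I6: IS=22 RO=23 EX=27 WR=28  [struct: MUL busy until I5 writes@21]
I7: IS=29 RO=30 EX=34 WR=35  [struct: MUL busy until I6 writes@28]

cycle = 5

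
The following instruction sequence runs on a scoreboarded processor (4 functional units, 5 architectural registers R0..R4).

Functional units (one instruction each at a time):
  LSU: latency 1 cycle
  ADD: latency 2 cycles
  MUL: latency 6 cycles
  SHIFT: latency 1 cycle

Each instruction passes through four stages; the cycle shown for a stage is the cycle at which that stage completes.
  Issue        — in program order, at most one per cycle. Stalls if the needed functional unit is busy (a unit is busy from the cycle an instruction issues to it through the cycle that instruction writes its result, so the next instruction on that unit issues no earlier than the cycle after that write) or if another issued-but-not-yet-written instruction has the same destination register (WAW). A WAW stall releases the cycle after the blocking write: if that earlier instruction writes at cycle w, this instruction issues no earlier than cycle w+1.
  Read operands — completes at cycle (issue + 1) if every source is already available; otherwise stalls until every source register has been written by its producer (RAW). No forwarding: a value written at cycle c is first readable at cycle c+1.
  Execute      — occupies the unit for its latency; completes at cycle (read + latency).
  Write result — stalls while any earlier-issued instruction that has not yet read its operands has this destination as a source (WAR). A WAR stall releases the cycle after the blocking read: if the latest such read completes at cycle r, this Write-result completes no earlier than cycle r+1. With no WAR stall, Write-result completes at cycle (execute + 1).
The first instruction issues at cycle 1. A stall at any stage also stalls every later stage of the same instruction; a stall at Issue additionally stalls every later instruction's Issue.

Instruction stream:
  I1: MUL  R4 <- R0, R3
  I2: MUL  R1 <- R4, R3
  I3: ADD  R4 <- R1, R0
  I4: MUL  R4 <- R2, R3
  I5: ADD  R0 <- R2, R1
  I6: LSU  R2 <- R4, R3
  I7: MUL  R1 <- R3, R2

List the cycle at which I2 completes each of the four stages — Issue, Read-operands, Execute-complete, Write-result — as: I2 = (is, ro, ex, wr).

I1 -> (1, 2, 8, 9)
I2 -> (10, 11, 17, 18)  // struct: MUL busy until I1 writes@9
I3 -> (11, 19, 21, 22)  // RAW R1: wait I2 write@18
I4 -> (23, 24, 30, 31)  // WAW R4: wait I3 write@22
I5 -> (24, 25, 27, 28)
I6 -> (25, 32, 33, 34)  // RAW R4: wait I4 write@31
I7 -> (32, 35, 41, 42)  // struct: MUL busy until I4 writes@31, RAW R2: wait I6 write@34

I2 = (10, 11, 17, 18)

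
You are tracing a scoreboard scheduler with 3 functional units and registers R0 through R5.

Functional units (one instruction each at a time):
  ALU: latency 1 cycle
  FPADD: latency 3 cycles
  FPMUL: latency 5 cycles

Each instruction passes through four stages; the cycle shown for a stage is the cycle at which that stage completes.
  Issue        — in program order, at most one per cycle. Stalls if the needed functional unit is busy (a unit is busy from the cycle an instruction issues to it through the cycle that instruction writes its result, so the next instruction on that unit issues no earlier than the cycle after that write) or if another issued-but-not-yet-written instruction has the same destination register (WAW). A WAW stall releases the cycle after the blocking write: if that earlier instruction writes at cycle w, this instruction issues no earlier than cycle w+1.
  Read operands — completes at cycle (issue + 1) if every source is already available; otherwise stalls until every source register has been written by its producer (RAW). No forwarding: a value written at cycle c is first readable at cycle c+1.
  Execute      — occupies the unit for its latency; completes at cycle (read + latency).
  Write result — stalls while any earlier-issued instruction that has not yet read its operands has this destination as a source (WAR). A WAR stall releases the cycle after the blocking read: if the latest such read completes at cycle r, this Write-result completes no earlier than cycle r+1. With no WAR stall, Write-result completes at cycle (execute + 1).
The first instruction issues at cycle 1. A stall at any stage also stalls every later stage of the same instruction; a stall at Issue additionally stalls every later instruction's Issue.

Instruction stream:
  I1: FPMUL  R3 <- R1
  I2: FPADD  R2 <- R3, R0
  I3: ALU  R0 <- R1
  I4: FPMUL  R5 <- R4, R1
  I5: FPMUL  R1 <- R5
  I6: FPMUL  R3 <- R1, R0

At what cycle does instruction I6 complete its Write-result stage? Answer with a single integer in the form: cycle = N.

cycle = 32

cycle 1: I1 issues→FPMUL
cycle 2: I1 reads · I2 issues→FPADD
cycle 3: I3 issues→ALU
cycle 4: I3 reads
cycle 5: I3 exec-done
cycle 7: I1 exec-done
cycle 8: I1 writes R3
cycle 9: I2 reads · I4 issues→FPMUL
cycle 10: I3 writes R0 · I4 reads
cycle 12: I2 exec-done
cycle 13: I2 writes R2
cycle 15: I4 exec-done
cycle 16: I4 writes R5
cycle 17: I5 issues→FPMUL
cycle 18: I5 reads
cycle 23: I5 exec-done
cycle 24: I5 writes R1
cycle 25: I6 issues→FPMUL
cycle 26: I6 reads
cycle 31: I6 exec-done
cycle 32: I6 writes R3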